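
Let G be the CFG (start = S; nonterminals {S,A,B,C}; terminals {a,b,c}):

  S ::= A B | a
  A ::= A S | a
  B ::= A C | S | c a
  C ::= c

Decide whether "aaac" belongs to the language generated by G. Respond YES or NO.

CNF form of G:
  S -> A B | a
  A -> A S | a
  B -> A B | A C | T0 T1 | a
  C -> c
  T0 -> c
  T1 -> a

CYK table (by increasing span):
  [0..0]={A,B,S,T1}  "a"  orig:{A,B,S}
  [1..1]={A,B,S,T1}  "a"  orig:{A,B,S}
  [2..2]={A,B,S,T1}  "a"  orig:{A,B,S}
  [3..3]={C,T0}  "c"  orig:{C}
  [0..1]={A,B,S}  "aa"
  [1..2]={A,B,S}  "aa"
  [2..3]={B}  "ac"
  [0..2]={A,B,S}  "aaa"
  [1..3]={B,S}  "aac"
  [0..3]={A,B,S}  "aaac"

S ∈ T[0,3] ⇒ YES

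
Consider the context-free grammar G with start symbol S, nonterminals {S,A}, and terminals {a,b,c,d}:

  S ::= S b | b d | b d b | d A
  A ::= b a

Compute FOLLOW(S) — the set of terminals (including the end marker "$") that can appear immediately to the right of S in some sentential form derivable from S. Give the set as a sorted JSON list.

FIRST iteration:
round 1:
  A via A→b a: +{b}
  S via S→b d: +{b}
  S via S→d A: +{d}
  S: {b,d}  A: {b}
round 2: (stable)
  S: {b,d}  A: {b}

FOLLOW iteration:
FOLLOW(S) := {$}
pass 1:
  S→S b: FOLLOW(S) ⊇ FIRST(b) = {b}; new: +{b}
  S→d A: FOLLOW(A) ⊇ FOLLOW(S) ⊇ {$,b}; new: +{$,b}
  FOLLOW(S)={$,b}  FOLLOW(A)={$,b}
pass 2: — fixpoint
  FOLLOW(S)={$,b}  FOLLOW(A)={$,b}

FOLLOW(S) = ["$", "b"]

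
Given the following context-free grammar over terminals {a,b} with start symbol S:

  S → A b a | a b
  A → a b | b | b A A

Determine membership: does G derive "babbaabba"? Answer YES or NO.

Convert to CNF:
  S -> A X3 | T0 T1
  A -> T0 T1 | T1 X2 | b
  T0 -> a
  T1 -> b
  X2 -> A A
  X3 -> T1 T0

CYK table (by increasing span):
  [0..0]={A,T1}  "b"  orig:{A}
  [1..1]={T0}  "a"  orig:{}
  [2..2]={A,T1}  "b"  orig:{A}
  [3..3]={A,T1}  "b"  orig:{A}
  [4..4]={T0}  "a"  orig:{}
  [5..5]={T0}  "a"  orig:{}
  [6..6]={A,T1}  "b"  orig:{A}
  [7..7]={A,T1}  "b"  orig:{A}
  [8..8]={T0}  "a"  orig:{}
  [0..1]={X3}  "ba"  orig:{}
  [1..2]={A,S}  "ab"
  [2..3]={X2}  "bb"  orig:{}
  [3..4]={X3}  "ba"  orig:{}
  [4..5]=∅  "aa"
  [5..6]={A,S}  "ab"
  [6..7]={X2}  "bb"  orig:{}
  [7..8]={X3}  "ba"  orig:{}
  [0..2]={X2}  "bab"  orig:{}
  [1..3]={X2}  "abb"  orig:{}
  [2..4]={S}  "bba"
  [3..5]=∅  "baa"
  [4..6]=∅  "aab"
  [5..7]={X2}  "abb"  orig:{}
  [6..8]={S}  "bba"
  [0..3]={A}  "babb"
  [1..4]={S}  "abba"
  [2..5]=∅  "bbaa"
  [3..6]=∅  "baab"
  [4..7]=∅  "aabb"
  [5..8]={S}  "abba"
  [0..4]=∅  "babba"
  [1..5]=∅  "abbaa"
  [2..6]=∅  "bbaab"
  [3..7]=∅  "baabb"
  [4..8]=∅  "aabba"
  [0..5]=∅  "babbaa"
  [1..6]=∅  "abbaab"
  [2..7]=∅  "bbaabb"
  [3..8]=∅  "baabba"
  [0..6]=∅  "babbaab"
  [1..7]=∅  "abbaabb"
  [2..8]=∅  "bbaabba"
  [0..7]=∅  "babbaabb"
  [1..8]=∅  "abbaabba"
  [0..8]=∅  "babbaabba"

S ∉ T[0,8] ⇒ NO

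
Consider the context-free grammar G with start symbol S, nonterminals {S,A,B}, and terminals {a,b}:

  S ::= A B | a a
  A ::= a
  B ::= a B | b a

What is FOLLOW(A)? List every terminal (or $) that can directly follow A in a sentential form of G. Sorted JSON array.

FIRST sets, iterate to fixpoint:
round 1:
  A via A→a: +{a}
  B via B→a B: +{a}
  B via B→b a: +{b}
  S via S→A B: +{a}
  FIRST[S]={a}  FIRST[A]={a}  FIRST[B]={a,b}
round 2: done
  FIRST[S]={a}  FIRST[A]={a}  FIRST[B]={a,b}

FOLLOW sets:
seed FOLLOW(S) with $
iter 1:
  S→A B: FOLLOW(A) ⊇ FIRST(B) = {a,b}; new: +{a,b}
  S→A B: FOLLOW(B) ⊇ FOLLOW(S) ⊇ {$}; new: +{$}
  S: {$}  A: {a,b}  B: {$}
iter 2: done
  S: {$}  A: {a,b}  B: {$}

FOLLOW(A) = ["a", "b"]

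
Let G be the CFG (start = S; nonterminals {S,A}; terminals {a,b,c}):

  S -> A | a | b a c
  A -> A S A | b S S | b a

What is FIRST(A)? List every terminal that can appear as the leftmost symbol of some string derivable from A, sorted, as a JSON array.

FIRST sets, iterate to fixpoint:
iter 1:
  A via A→b S S: +{b}
  S via S→A: +{b}
  S via S→a: +{a}
  FIRST(S)={a,b}  FIRST(A)={b}
iter 2: done
  FIRST(S)={a,b}  FIRST(A)={b}

FIRST(A) = ["b"]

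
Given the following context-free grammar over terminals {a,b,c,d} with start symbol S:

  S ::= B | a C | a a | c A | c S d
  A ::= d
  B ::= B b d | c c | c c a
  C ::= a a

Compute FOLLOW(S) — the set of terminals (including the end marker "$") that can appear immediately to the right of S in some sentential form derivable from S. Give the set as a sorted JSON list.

Compute FIRST by fixpoint:
iter 1:
  A via A→d: +{d}
  B via B→c c: +{c}
  C via C→a a: +{a}
  S via S→B: +{c}
  S via S→a C: +{a}
  FIRST(S)={a,c}  FIRST(A)={d}  FIRST(B)={c}  FIRST(C)={a}
iter 2: (stable)
  FIRST(S)={a,c}  FIRST(A)={d}  FIRST(B)={c}  FIRST(C)={a}

Compute FOLLOW by fixpoint:
FOLLOW(S) := {$}
[1]
  B→B b d: FOLLOW(B) ⊇ FIRST(b) = {b}; new: +{b}
  S→B: FOLLOW(B) ⊇ FOLLOW(S) ⊇ {$}; new: +{$}
  S→a C: FOLLOW(C) ⊇ FOLLOW(S) ⊇ {$}; new: +{$}
  S→c A: FOLLOW(A) ⊇ FOLLOW(S) ⊇ {$}; new: +{$}
  S→c S d: FOLLOW(S) ⊇ FIRST(d) = {d}; new: +{d}
  FOLLOW(S)={$,d}  FOLLOW(A)={$}  FOLLOW(B)={$,b}  FOLLOW(C)={$}
[2]
  S→B: FOLLOW(B) ⊇ FOLLOW(S) ⊇ {$,d}; new: +{d}
  S→a C: FOLLOW(C) ⊇ FOLLOW(S) ⊇ {$,d}; new: +{d}
  S→c A: FOLLOW(A) ⊇ FOLLOW(S) ⊇ {$,d}; new: +{d}
  FOLLOW(S)={$,d}  FOLLOW(A)={$,d}  FOLLOW(B)={$,b,d}  FOLLOW(C)={$,d}
[3] done
  FOLLOW(S)={$,d}  FOLLOW(A)={$,d}  FOLLOW(B)={$,b,d}  FOLLOW(C)={$,d}

FOLLOW(S) = ["$", "d"]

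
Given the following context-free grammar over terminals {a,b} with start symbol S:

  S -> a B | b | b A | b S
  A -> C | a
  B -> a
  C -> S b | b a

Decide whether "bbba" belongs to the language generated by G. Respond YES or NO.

Convert to CNF:
  S -> T0 A | T0 S | T1 B | b
  A -> S T0 | T0 T1 | a
  B -> a
  C -> S T0 | T0 T1
  T0 -> b
  T1 -> a

CYK table (by increasing span):
  [0..0]={S,T0}  "b"  orig:{S}
  [1..1]={S,T0}  "b"  orig:{S}
  [2..2]={S,T0}  "b"  orig:{S}
  [3..3]={A,B,T1}  "a"  orig:{A,B}
  [0..1]={A,C,S}  "bb"
  [1..2]={A,C,S}  "bb"
  [2..3]={A,C,S}  "ba"
  [0..2]={A,C,S}  "bbb"
  [1..3]={S}  "bba"
  [0..3]={S}  "bbba"

S ∈ T[0,3] ⇒ YES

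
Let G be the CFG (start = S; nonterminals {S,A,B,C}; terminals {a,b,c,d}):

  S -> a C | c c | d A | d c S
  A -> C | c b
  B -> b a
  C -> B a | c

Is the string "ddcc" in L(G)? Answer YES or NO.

Convert to CNF:
  S -> T0 C | T1 T1 | T3 A | T3 X4
  A -> B T0 | T1 T2 | c
  B -> T2 T0
  C -> B T0 | c
  T0 -> a
  T1 -> c
  T2 -> b
  T3 -> d
  X4 -> T1 S

CYK table (by increasing span):
  T[0,0] 'd' = {T3}  orig:{}
  T[1,1] 'd' = {T3}  orig:{}
  T[2,2] 'c' = {A,C,T1}  orig:{A,C}
  T[3,3] 'c' = {A,C,T1}  orig:{A,C}
  T[0,1] 'dd' = ∅
  T[1,2] 'dc' = {S}
  T[2,3] 'cc' = {S}
  T[0,2] 'ddc' = ∅
  T[1,3] 'dcc' = ∅
  T[0,3] 'ddcc' = ∅

S ∉ T[0,3] ⇒ NO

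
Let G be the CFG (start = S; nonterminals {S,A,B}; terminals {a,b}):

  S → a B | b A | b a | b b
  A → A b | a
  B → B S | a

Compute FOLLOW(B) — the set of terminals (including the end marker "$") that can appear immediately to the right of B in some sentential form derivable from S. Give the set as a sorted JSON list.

Compute FIRST by fixpoint:
pass 1:
  A via A→a: +{a}
  B via B→a: +{a}
  S via S→a B: +{a}
  S via S→b A: +{b}
  FIRST(S)={a,b}  FIRST(A)={a}  FIRST(B)={a}
pass 2: — fixpoint
  FIRST(S)={a,b}  FIRST(A)={a}  FIRST(B)={a}

Compute FOLLOW by fixpoint:
seed FOLLOW(S) with $
iter 1:
  A→A b: FOLLOW(A) ⊇ FIRST(b) = {b}; new: +{b}
  B→B S: FOLLOW(B) ⊇ FIRST(S) = {a,b}; new: +{a,b}
  B→B S: FOLLOW(S) ⊇ FOLLOW(B) ⊇ {a,b}; new: +{a,b}
  S→a B: FOLLOW(B) ⊇ FOLLOW(S) ⊇ {$,a,b}; new: +{$}
  S→b A: FOLLOW(A) ⊇ FOLLOW(S) ⊇ {$,a,b}; new: +{$,a}
  FOLLOW[S]={$,a,b}  FOLLOW[A]={$,a,b}  FOLLOW[B]={$,a,b}
iter 2: done
  FOLLOW[S]={$,a,b}  FOLLOW[A]={$,a,b}  FOLLOW[B]={$,a,b}

FOLLOW(B) = ["$", "a", "b"]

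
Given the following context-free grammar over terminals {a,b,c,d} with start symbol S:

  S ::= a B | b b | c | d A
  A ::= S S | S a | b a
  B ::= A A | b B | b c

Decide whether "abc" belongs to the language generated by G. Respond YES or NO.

Convert to CNF:
  S -> T0 B | T1 T1 | T3 A | c
  A -> S S | S T0 | T1 T0
  B -> A A | T1 B | T1 T2
  T0 -> a
  T1 -> b
  T2 -> c
  T3 -> d

CYK table (by increasing span):
  T[0,0] 'a' = {T0}  orig:{}
  T[1,1] 'b' = {T1}  orig:{}
  T[2,2] 'c' = {S,T2}  orig:{S}
  T[0,1] 'ab' = ∅
  T[1,2] 'bc' = {B}
  T[0,2] 'abc' = {S}

S ∈ T[0,2] ⇒ YES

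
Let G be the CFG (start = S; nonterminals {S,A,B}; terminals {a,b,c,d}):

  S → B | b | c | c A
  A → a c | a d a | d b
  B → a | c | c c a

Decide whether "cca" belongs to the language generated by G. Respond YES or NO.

Convert to CNF:
  S -> T1 A | T1 X6 | a | b | c
  A -> T0 T1 | T0 X4 | T2 T3
  B -> T1 X5 | a | c
  T0 -> a
  T1 -> c
  T2 -> d
  T3 -> b
  X4 -> T2 T0
  X5 -> T1 T0
  X6 -> T1 T0

CYK fill:
  T[0,0] 'c' = {B,S,T1}  orig:{B,S}
  T[1,1] 'c' = {B,S,T1}  orig:{B,S}
  T[2,2] 'a' = {B,S,T0}  orig:{B,S}
  T[0,1] 'cc' = ∅
  T[1,2] 'ca' = {X5,X6}  orig:{}
  T[0,2] 'cca' = {B,S}

S ∈ T[0,2] ⇒ YES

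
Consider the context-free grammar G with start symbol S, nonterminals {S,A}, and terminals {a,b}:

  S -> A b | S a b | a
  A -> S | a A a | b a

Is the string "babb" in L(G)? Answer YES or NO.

CNF form of G:
  S -> A T0 | S X4 | a
  A -> A T0 | S X2 | T0 T1 | T1 X3 | a
  T0 -> b
  T1 -> a
  X2 -> T1 T0
  X3 -> A T1
  X4 -> T1 T0

CYK table (by increasing span):
  cell(0,0) b: {T0}  orig:{}
  cell(1,1) a: {A,S,T1}  orig:{A,S}
  cell(2,2) b: {T0}  orig:{}
  cell(3,3) b: {T0}  orig:{}
  cell(0,1) ba: {A}
  cell(1,2) ab: {A,S,X2,X4}  orig:{A,S}
  cell(2,3) bb: ∅
  cell(0,2) bab: {A,S}
  cell(1,3) abb: {A,S}
  cell(0,3) babb: {A,S}

S ∈ T[0,3] ⇒ YES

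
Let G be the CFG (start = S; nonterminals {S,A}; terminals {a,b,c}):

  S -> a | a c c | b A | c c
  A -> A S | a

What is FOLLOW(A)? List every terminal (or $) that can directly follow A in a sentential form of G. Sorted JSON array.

FIRST sets, iterate to fixpoint:
[1]
  A via A→a: +{a}
  S via S→a: +{a}
  S via S→b A: +{b}
  S via S→c c: +{c}
  FIRST[S]={a,b,c}  FIRST[A]={a}
[2] (stable)
  FIRST[S]={a,b,c}  FIRST[A]={a}

Compute FOLLOW by fixpoint:
FOLLOW(S) := {$}
round 1:
  A→A S: FOLLOW(A) ⊇ FIRST(S) = {a,b,c}; new: +{a,b,c}
  A→A S: FOLLOW(S) ⊇ FOLLOW(A) ⊇ {a,b,c}; new: +{a,b,c}
  S→b A: FOLLOW(A) ⊇ FOLLOW(S) ⊇ {$,a,b,c}; new: +{$}
  FOLLOW[S]={$,a,b,c}  FOLLOW[A]={$,a,b,c}
round 2: (no change)
  FOLLOW[S]={$,a,b,c}  FOLLOW[A]={$,a,b,c}

FOLLOW(A) = ["$", "a", "b", "c"]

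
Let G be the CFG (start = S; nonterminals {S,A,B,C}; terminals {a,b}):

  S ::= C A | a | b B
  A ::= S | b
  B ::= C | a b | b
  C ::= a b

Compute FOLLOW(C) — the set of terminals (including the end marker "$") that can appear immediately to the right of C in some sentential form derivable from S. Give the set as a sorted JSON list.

FIRST sets, iterate to fixpoint:
[1]
  A via A→b: +{b}
  B via B→a b: +{a}
  B via B→b: +{b}
  C via C→a b: +{a}
  S via S→C A: +{a}
  S via S→b B: +{b}
  FIRST(S)={a,b}  FIRST(A)={b}  FIRST(B)={a,b}  FIRST(C)={a}
[2]
  A via A→S: +{a}
  FIRST(S)={a,b}  FIRST(A)={a,b}  FIRST(B)={a,b}  FIRST(C)={a}
[3] (no change)
  FIRST(S)={a,b}  FIRST(A)={a,b}  FIRST(B)={a,b}  FIRST(C)={a}

FOLLOW iteration:
initialize: $ ∈ FOLLOW(S)
pass 1:
  S→C A: FOLLOW(C) ⊇ FIRST(A) = {a,b}; new: +{a,b}
  S→C A: FOLLOW(A) ⊇ FOLLOW(S) ⊇ {$}; new: +{$}
  S→b B: FOLLOW(B) ⊇ FOLLOW(S) ⊇ {$}; new: +{$}
  FOLLOW(S)={$}  FOLLOW(A)={$}  FOLLOW(B)={$}  FOLLOW(C)={a,b}
pass 2:
  B→C: FOLLOW(C) ⊇ FOLLOW(B) ⊇ {$}; new: +{$}
  FOLLOW(S)={$}  FOLLOW(A)={$}  FOLLOW(B)={$}  FOLLOW(C)={$,a,b}
pass 3: (stable)
  FOLLOW(S)={$}  FOLLOW(A)={$}  FOLLOW(B)={$}  FOLLOW(C)={$,a,b}

FOLLOW(C) = ["$", "a", "b"]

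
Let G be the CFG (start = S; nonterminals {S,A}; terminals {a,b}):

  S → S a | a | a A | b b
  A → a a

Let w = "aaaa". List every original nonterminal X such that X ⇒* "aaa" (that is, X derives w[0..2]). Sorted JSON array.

CNF form of G:
  S -> S T0 | T0 A | T1 T1 | a
  A -> T0 T0
  T0 -> a
  T1 -> b

Fill CYK table bottom-up, restricted to cells inside w[0..2]:
  [0..0]={S,T0}  "a"  orig:{S}
  [1..1]={S,T0}  "a"  orig:{S}
  [2..2]={S,T0}  "a"  orig:{S}
  [0..1]={A,S}  "aa"
  [1..2]={A,S}  "aa"
  [0..2]={S}  "aaa"

Original NTs in T[0,2] deriving "aaa": ["S"]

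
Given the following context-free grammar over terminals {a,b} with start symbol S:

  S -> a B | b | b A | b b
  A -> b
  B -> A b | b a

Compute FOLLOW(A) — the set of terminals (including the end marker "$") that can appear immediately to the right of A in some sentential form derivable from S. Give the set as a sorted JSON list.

FIRST sets, iterate to fixpoint:
iter 1:
  A via A→b: +{b}
  B via B→A b: +{b}
  S via S→a B: +{a}
  S via S→b: +{b}
  FIRST[S]={a,b}  FIRST[A]={b}  FIRST[B]={b}
iter 2: (stable)
  FIRST[S]={a,b}  FIRST[A]={b}  FIRST[B]={b}

FOLLOW iteration:
FOLLOW(S) := {$}
iter 1:
  B→A b: FOLLOW(A) ⊇ FIRST(b) = {b}; new: +{b}
  S→a B: FOLLOW(B) ⊇ FOLLOW(S) ⊇ {$}; new: +{$}
  S→b A: FOLLOW(A) ⊇ FOLLOW(S) ⊇ {$}; new: +{$}
  S: {$}  A: {$,b}  B: {$}
iter 2: (no change)
  S: {$}  A: {$,b}  B: {$}

FOLLOW(A) = ["$", "b"]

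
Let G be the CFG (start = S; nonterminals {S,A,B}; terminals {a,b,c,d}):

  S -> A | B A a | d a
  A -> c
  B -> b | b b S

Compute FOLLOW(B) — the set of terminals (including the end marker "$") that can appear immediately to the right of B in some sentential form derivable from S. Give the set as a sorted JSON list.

Compute FIRST by fixpoint:
round 1:
  A via A→c: +{c}
  B via B→b: +{b}
  S via S→A: +{c}
  S via S→B A a: +{b}
  S via S→d a: +{d}
  FIRST(S)={b,c,d}  FIRST(A)={c}  FIRST(B)={b}
round 2: (stable)
  FIRST(S)={b,c,d}  FIRST(A)={c}  FIRST(B)={b}

Compute FOLLOW by fixpoint:
seed FOLLOW(S) with $
round 1:
  S→A: FOLLOW(A) ⊇ FOLLOW(S) ⊇ {$}; new: +{$}
  S→B A a: FOLLOW(B) ⊇ FIRST(A) = {c}; new: +{c}
  S→B A a: FOLLOW(A) ⊇ FIRST(a) = {a}; new: +{a}
  S: {$}  A: {$,a}  B: {c}
round 2:
  B→b b S: FOLLOW(S) ⊇ FOLLOW(B) ⊇ {c}; new: +{c}
  S→A: FOLLOW(A) ⊇ FOLLOW(S) ⊇ {$,c}; new: +{c}
  S: {$,c}  A: {$,a,c}  B: {c}
round 3: (no change)
  S: {$,c}  A: {$,a,c}  B: {c}

FOLLOW(B) = ["c"]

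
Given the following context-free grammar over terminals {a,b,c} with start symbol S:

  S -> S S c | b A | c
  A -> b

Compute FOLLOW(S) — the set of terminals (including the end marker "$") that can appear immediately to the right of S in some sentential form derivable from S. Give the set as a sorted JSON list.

FIRST iteration:
[1]
  A via A→b: +{b}
  S via S→b A: +{b}
  S via S→c: +{c}
  FIRST(S)={b,c}  FIRST(A)={b}
[2] done
  FIRST(S)={b,c}  FIRST(A)={b}

FOLLOW sets:
FOLLOW(S) := {$}
iter 1:
  S→S S c: FOLLOW(S) ⊇ FIRST(S) = {b,c}; new: +{b,c}
  S→b A: FOLLOW(A) ⊇ FOLLOW(S) ⊇ {$,b,c}; new: +{$,b,c}
  FOLLOW(S)={$,b,c}  FOLLOW(A)={$,b,c}
iter 2: done
  FOLLOW(S)={$,b,c}  FOLLOW(A)={$,b,c}

FOLLOW(S) = ["$", "b", "c"]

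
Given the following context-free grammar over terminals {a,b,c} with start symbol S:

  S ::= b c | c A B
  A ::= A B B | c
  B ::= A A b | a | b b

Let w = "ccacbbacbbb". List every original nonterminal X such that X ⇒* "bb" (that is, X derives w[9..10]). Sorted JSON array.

Convert to CNF:
  S -> T0 T1 | T1 X4
  A -> A X2 | c
  B -> A X3 | T0 T0 | a
  T0 -> b
  T1 -> c
  X2 -> B B
  X3 -> A T0
  X4 -> A B

Fill CYK table bottom-up, restricted to cells inside w[9..10]:
  [9..9]={T0}  "b"  orig:{}
  [10..10]={T0}  "b"  orig:{}
  [9..10]={B}  "bb"

Original NTs in T[9,10] deriving "bb": ["B"]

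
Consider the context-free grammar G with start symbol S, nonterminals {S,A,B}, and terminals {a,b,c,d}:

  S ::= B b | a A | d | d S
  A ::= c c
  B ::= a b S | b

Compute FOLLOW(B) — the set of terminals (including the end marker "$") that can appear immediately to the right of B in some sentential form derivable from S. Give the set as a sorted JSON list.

FIRST iteration:
[1]
  A via A→c c: +{c}
  B via B→a b S: +{a}
  B via B→b: +{b}
  S via S→B b: +{a,b}
  S via S→d: +{d}
  FIRST(S)={a,b,d}  FIRST(A)={c}  FIRST(B)={a,b}
[2] (stable)
  FIRST(S)={a,b,d}  FIRST(A)={c}  FIRST(B)={a,b}

Compute FOLLOW by fixpoint:
seed FOLLOW(S) with $
[1]
  S→B b: FOLLOW(B) ⊇ FIRST(b) = {b}; new: +{b}
  S→a A: FOLLOW(A) ⊇ FOLLOW(S) ⊇ {$}; new: +{$}
  FOLLOW[S]={$}  FOLLOW[A]={$}  FOLLOW[B]={b}
[2]
  B→a b S: FOLLOW(S) ⊇ FOLLOW(B) ⊇ {b}; new: +{b}
  S→a A: FOLLOW(A) ⊇ FOLLOW(S) ⊇ {$,b}; new: +{b}
  FOLLOW[S]={$,b}  FOLLOW[A]={$,b}  FOLLOW[B]={b}
[3] — fixpoint
  FOLLOW[S]={$,b}  FOLLOW[A]={$,b}  FOLLOW[B]={b}

FOLLOW(B) = ["b"]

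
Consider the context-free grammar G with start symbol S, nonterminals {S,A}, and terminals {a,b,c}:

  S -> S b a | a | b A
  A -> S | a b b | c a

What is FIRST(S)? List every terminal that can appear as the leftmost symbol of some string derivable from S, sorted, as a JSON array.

FIRST sets, iterate to fixpoint:
round 1:
  A via A→a b b: +{a}
  A via A→c a: +{c}
  S via S→a: +{a}
  S via S→b A: +{b}
  FIRST[S]={a,b}  FIRST[A]={a,c}
round 2:
  A via A→S: +{b}
  FIRST[S]={a,b}  FIRST[A]={a,b,c}
round 3: — fixpoint
  FIRST[S]={a,b}  FIRST[A]={a,b,c}

FIRST(S) = ["a", "b"]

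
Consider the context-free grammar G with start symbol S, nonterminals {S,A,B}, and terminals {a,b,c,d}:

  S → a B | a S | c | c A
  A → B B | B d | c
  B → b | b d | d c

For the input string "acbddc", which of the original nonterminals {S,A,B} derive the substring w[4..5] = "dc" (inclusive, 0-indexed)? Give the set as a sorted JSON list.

CNF form of G:
  S -> T2 A | T3 B | T3 S | c
  A -> B B | B T0 | c
  B -> T0 T2 | T1 T0 | b
  T0 -> d
  T1 -> b
  T2 -> c
  T3 -> a

CYK table (by increasing span) — only the sub-triangle for w[4..5]:
  T[4,4] 'd' = {T0}  orig:{}
  T[5,5] 'c' = {A,S,T2}  orig:{A,S}
  T[4,5] 'dc' = {B}

Original NTs in T[4,5] deriving "dc": ["B"]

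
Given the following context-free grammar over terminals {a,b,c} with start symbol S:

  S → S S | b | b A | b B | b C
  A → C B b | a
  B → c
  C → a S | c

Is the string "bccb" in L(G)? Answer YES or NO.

Convert to CNF:
  S -> S S | T0 A | T0 B | T0 C | b
  A -> C X2 | a
  B -> c
  C -> T1 S | c
  T0 -> b
  T1 -> a
  X2 -> B T0

Fill CYK table bottom-up:
  T[0,0] 'b' = {S,T0}  orig:{S}
  T[1,1] 'c' = {B,C}
  T[2,2] 'c' = {B,C}
  T[3,3] 'b' = {S,T0}  orig:{S}
  T[0,1] 'bc' = {S}
  T[1,2] 'cc' = ∅
  T[2,3] 'cb' = {X2}  orig:{}
  T[0,2] 'bcc' = ∅
  T[1,3] 'ccb' = {A}
  T[0,3] 'bccb' = {S}

S ∈ T[0,3] ⇒ YES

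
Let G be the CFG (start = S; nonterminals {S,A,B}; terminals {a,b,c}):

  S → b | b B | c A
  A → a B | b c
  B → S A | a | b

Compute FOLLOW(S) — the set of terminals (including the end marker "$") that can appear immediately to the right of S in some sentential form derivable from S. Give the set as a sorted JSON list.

Compute FIRST by fixpoint:
round 1:
  A via A→a B: +{a}
  A via A→b c: +{b}
  B via B→a: +{a}
  B via B→b: +{b}
  S via S→b: +{b}
  S via S→c A: +{c}
  S: {b,c}  A: {a,b}  B: {a,b}
round 2:
  B via B→S A: +{c}
  S: {b,c}  A: {a,b}  B: {a,b,c}
round 3: (stable)
  S: {b,c}  A: {a,b}  B: {a,b,c}

Compute FOLLOW by fixpoint:
seed FOLLOW(S) with $
iter 1:
  B→S A: FOLLOW(S) ⊇ FIRST(A) = {a,b}; new: +{a,b}
  S→b B: FOLLOW(B) ⊇ FOLLOW(S) ⊇ {$,a,b}; new: +{$,a,b}
  S→c A: FOLLOW(A) ⊇ FOLLOW(S) ⊇ {$,a,b}; new: +{$,a,b}
  S: {$,a,b}  A: {$,a,b}  B: {$,a,b}
iter 2: (stable)
  S: {$,a,b}  A: {$,a,b}  B: {$,a,b}

FOLLOW(S) = ["$", "a", "b"]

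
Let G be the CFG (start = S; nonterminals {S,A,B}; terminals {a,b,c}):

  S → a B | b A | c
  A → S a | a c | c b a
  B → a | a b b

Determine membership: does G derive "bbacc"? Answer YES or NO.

CNF form of G:
  S -> T0 B | T2 A | c
  A -> S T0 | T0 T1 | T1 X3
  B -> T0 X4 | a
  T0 -> a
  T1 -> c
  T2 -> b
  X3 -> T2 T0
  X4 -> T2 T2

CYK fill:
  T[0,0] 'b' = {T2}  orig:{}
  T[1,1] 'b' = {T2}  orig:{}
  T[2,2] 'a' = {B,T0}  orig:{B}
  T[3,3] 'c' = {S,T1}  orig:{S}
  T[4,4] 'c' = {S,T1}  orig:{S}
  T[0,1] 'bb' = {X4}  orig:{}
  T[1,2] 'ba' = {X3}  orig:{}
  T[2,3] 'ac' = {A}
  T[3,4] 'cc' = ∅
  T[0,2] 'bba' = ∅
  T[1,3] 'bac' = {S}
  T[2,4] 'acc' = ∅
  T[0,3] 'bbac' = ∅
  T[1,4] 'bacc' = ∅
  T[0,4] 'bbacc' = ∅

S ∉ T[0,4] ⇒ NO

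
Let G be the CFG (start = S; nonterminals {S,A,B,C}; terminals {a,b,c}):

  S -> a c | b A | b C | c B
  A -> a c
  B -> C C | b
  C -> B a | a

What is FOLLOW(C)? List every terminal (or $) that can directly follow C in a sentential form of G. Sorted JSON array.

FIRST iteration:
[1]
  A via A→a c: +{a}
  B via B→b: +{b}
  C via C→B a: +{b}
  C via C→a: +{a}
  S via S→a c: +{a}
  S via S→b A: +{b}
  S via S→c B: +{c}
  FIRST(S)={a,b,c}  FIRST(A)={a}  FIRST(B)={b}  FIRST(C)={a,b}
[2]
  B via B→C C: +{a}
  FIRST(S)={a,b,c}  FIRST(A)={a}  FIRST(B)={a,b}  FIRST(C)={a,b}
[3] (stable)
  FIRST(S)={a,b,c}  FIRST(A)={a}  FIRST(B)={a,b}  FIRST(C)={a,b}

FOLLOW sets:
seed FOLLOW(S) with $
iter 1:
  B→C C: FOLLOW(C) ⊇ FIRST(C) = {a,b}; new: +{a,b}
  C→B a: FOLLOW(B) ⊇ FIRST(a) = {a}; new: +{a}
  S→b A: FOLLOW(A) ⊇ FOLLOW(S) ⊇ {$}; new: +{$}
  S→b C: FOLLOW(C) ⊇ FOLLOW(S) ⊇ {$}; new: +{$}
  S→c B: FOLLOW(B) ⊇ FOLLOW(S) ⊇ {$}; new: +{$}
  FOLLOW[S]={$}  FOLLOW[A]={$}  FOLLOW[B]={$,a}  FOLLOW[C]={$,a,b}
iter 2: (stable)
  FOLLOW[S]={$}  FOLLOW[A]={$}  FOLLOW[B]={$,a}  FOLLOW[C]={$,a,b}

FOLLOW(C) = ["$", "a", "b"]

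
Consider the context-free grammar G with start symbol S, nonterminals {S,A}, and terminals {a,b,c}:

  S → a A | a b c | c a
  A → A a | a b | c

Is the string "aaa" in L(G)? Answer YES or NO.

Convert to CNF:
  S -> T0 A | T0 X3 | T2 T0
  A -> A T0 | T0 T1 | c
  T0 -> a
  T1 -> b
  T2 -> c
  X3 -> T1 T2

CYK table (by increasing span):
  [0..0]={T0}  "a"  orig:{}
  [1..1]={T0}  "a"  orig:{}
  [2..2]={T0}  "a"  orig:{}
  [0..1]=∅  "aa"
  [1..2]=∅  "aa"
  [0..2]=∅  "aaa"

S ∉ T[0,2] ⇒ NO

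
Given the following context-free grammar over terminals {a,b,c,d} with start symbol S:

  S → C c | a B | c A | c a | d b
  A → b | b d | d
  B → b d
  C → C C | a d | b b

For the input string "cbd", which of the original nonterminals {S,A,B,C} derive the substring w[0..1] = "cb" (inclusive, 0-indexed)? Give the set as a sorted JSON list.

Convert to CNF:
  S -> C T3 | T1 T0 | T2 B | T3 A | T3 T2
  A -> T0 T1 | b | d
  B -> T0 T1
  C -> C C | T0 T0 | T2 T1
  T0 -> b
  T1 -> d
  T2 -> a
  T3 -> c

Fill CYK table bottom-up, restricted to cells inside w[0..1]:
  cell(0,0) c: {T3}  orig:{}
  cell(1,1) b: {A,T0}  orig:{A}
  cell(0,1) cb: {S}

Original NTs in T[0,1] deriving "cb": ["S"]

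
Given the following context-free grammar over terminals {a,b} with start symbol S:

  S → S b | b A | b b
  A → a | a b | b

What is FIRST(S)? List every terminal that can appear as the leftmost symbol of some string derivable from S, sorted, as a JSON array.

FIRST sets, iterate to fixpoint:
[1]
  A via A→a: +{a}
  A via A→b: +{b}
  S via S→b A: +{b}
  FIRST[S]={b}  FIRST[A]={a,b}
[2] (stable)
  FIRST[S]={b}  FIRST[A]={a,b}

FIRST(S) = ["b"]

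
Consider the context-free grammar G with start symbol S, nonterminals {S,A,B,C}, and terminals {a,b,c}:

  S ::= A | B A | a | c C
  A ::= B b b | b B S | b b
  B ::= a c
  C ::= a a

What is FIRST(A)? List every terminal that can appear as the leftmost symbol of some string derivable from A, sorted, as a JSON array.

FIRST sets, iterate to fixpoint:
round 1:
  A via A→b B S: +{b}
  B via B→a c: +{a}
  C via C→a a: +{a}
  S via S→A: +{b}
  S via S→B A: +{a}
  S via S→c C: +{c}
  S: {a,b,c}  A: {b}  B: {a}  C: {a}
round 2:
  A via A→B b b: +{a}
  S: {a,b,c}  A: {a,b}  B: {a}  C: {a}
round 3: (stable)
  S: {a,b,c}  A: {a,b}  B: {a}  C: {a}

FIRST(A) = ["a", "b"]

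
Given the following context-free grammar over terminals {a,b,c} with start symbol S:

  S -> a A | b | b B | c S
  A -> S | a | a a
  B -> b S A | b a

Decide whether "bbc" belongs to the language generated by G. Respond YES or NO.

Convert to CNF:
  S -> T0 A | T1 B | T2 S | b
  A -> T0 A | T0 T0 | T1 B | T2 S | a | b
  B -> T1 T0 | T1 X3
  T0 -> a
  T1 -> b
  T2 -> c
  X3 -> S A

CYK fill:
  T[0,0] 'b' = {A,S,T1}  orig:{A,S}
  T[1,1] 'b' = {A,S,T1}  orig:{A,S}
  T[2,2] 'c' = {T2}  orig:{}
  T[0,1] 'bb' = {X3}  orig:{}
  T[1,2] 'bc' = ∅
  T[0,2] 'bbc' = ∅

S ∉ T[0,2] ⇒ NO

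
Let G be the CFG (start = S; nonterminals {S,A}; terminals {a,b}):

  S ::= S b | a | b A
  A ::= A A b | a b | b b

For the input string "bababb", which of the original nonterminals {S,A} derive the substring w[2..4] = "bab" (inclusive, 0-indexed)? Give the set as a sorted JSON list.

Convert to CNF:
  S -> S T0 | T0 A | a
  A -> A X2 | T0 T0 | T1 T0
  T0 -> b
  T1 -> a
  X2 -> A T0

CYK table (by increasing span), restricted to cells inside w[2..4]:
  T[2,2] 'b' = {T0}  orig:{}
  T[3,3] 'a' = {S,T1}  orig:{S}
  T[4,4] 'b' = {T0}  orig:{}
  T[2,3] 'ba' = ∅
  T[3,4] 'ab' = {A,S}
  T[2,4] 'bab' = {S}

Original NTs in T[2,4] deriving "bab": ["S"]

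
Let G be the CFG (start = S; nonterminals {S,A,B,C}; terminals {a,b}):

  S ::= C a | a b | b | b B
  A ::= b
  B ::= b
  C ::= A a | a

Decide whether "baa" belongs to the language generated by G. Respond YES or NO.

CNF form of G:
  S -> C T0 | T0 T1 | T1 B | b
  A -> b
  B -> b
  C -> A T0 | a
  T0 -> a
  T1 -> b

CYK table (by increasing span):
  T[0,0] 'b' = {A,B,S,T1}  orig:{A,B,S}
  T[1,1] 'a' = {C,T0}  orig:{C}
  T[2,2] 'a' = {C,T0}  orig:{C}
  T[0,1] 'ba' = {C}
  T[1,2] 'aa' = {S}
  T[0,2] 'baa' = {S}

S ∈ T[0,2] ⇒ YES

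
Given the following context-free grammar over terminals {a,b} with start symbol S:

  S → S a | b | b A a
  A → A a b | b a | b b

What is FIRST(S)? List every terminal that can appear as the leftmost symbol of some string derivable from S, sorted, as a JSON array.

FIRST iteration:
pass 1:
  A via A→b a: +{b}
  S via S→b: +{b}
  S: {b}  A: {b}
pass 2: — fixpoint
  S: {b}  A: {b}

FIRST(S) = ["b"]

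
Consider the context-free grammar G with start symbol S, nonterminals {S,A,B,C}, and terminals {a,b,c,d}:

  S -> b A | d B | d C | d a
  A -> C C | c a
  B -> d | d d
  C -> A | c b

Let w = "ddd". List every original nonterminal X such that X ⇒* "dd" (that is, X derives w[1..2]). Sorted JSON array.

Convert to CNF:
  S -> T2 B | T2 C | T2 T1 | T3 A
  A -> C C | T0 T1
  B -> T2 T2 | d
  C -> C C | T0 T1 | T0 T3
  T0 -> c
  T1 -> a
  T2 -> d
  T3 -> b

CYK table (by increasing span), restricted to cells inside w[1..2]:
  [1..1]={B,T2}  "d"  orig:{B}
  [2..2]={B,T2}  "d"  orig:{B}
  [1..2]={B,S}  "dd"

Original NTs in T[1,2] deriving "dd": ["B", "S"]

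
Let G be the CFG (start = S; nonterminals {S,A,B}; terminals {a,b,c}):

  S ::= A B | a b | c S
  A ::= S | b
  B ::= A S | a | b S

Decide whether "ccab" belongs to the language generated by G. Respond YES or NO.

Convert to CNF:
  S -> A B | T0 T1 | T2 S
  A -> A B | T0 T1 | T2 S | b
  B -> A S | T1 S | a
  T0 -> a
  T1 -> b
  T2 -> c

CYK fill:
  cell(0,0) c: {T2}  orig:{}
  cell(1,1) c: {T2}  orig:{}
  cell(2,2) a: {B,T0}  orig:{B}
  cell(3,3) b: {A,T1}  orig:{A}
  cell(0,1) cc: ∅
  cell(1,2) ca: ∅
  cell(2,3) ab: {A,S}
  cell(0,2) cca: ∅
  cell(1,3) cab: {A,S}
  cell(0,3) ccab: {A,S}

S ∈ T[0,3] ⇒ YES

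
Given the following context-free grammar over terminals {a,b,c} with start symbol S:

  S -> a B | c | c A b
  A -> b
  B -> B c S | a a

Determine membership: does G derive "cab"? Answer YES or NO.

CNF form of G:
  S -> T0 X4 | T1 B | c
  A -> b
  B -> B X3 | T1 T1
  T0 -> c
  T1 -> a
  T2 -> b
  X3 -> T0 S
  X4 -> A T2

CYK table (by increasing span):
  [0..0]={S,T0}  "c"  orig:{S}
  [1..1]={T1}  "a"  orig:{}
  [2..2]={A,T2}  "b"  orig:{A}
  [0..1]=∅  "ca"
  [1..2]=∅  "ab"
  [0..2]=∅  "cab"

S ∉ T[0,2] ⇒ NO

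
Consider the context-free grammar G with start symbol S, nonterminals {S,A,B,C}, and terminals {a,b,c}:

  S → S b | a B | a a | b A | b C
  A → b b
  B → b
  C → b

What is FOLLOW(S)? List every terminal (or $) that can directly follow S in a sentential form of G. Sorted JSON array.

FIRST sets, iterate to fixpoint:
iter 1:
  A via A→b b: +{b}
  B via B→b: +{b}
  C via C→b: +{b}
  S via S→a B: +{a}
  S via S→b A: +{b}
  FIRST[S]={a,b}  FIRST[A]={b}  FIRST[B]={b}  FIRST[C]={b}
iter 2: (stable)
  FIRST[S]={a,b}  FIRST[A]={b}  FIRST[B]={b}  FIRST[C]={b}

FOLLOW sets:
seed FOLLOW(S) with $
pass 1:
  S→S b: FOLLOW(S) ⊇ FIRST(b) = {b}; new: +{b}
  S→a B: FOLLOW(B) ⊇ FOLLOW(S) ⊇ {$,b}; new: +{$,b}
  S→b A: FOLLOW(A) ⊇ FOLLOW(S) ⊇ {$,b}; new: +{$,b}
  S→b C: FOLLOW(C) ⊇ FOLLOW(S) ⊇ {$,b}; new: +{$,b}
  FOLLOW[S]={$,b}  FOLLOW[A]={$,b}  FOLLOW[B]={$,b}  FOLLOW[C]={$,b}
pass 2: — fixpoint
  FOLLOW[S]={$,b}  FOLLOW[A]={$,b}  FOLLOW[B]={$,b}  FOLLOW[C]={$,b}

FOLLOW(S) = ["$", "b"]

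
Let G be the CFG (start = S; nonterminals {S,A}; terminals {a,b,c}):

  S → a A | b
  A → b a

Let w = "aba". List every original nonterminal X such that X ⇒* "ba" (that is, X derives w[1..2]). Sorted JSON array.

Convert to CNF:
  S -> T1 A | b
  A -> T0 T1
  T0 -> b
  T1 -> a

CYK fill, restricted to cells inside w[1..2]:
  cell(1,1) b: {S,T0}  orig:{S}
  cell(2,2) a: {T1}  orig:{}
  cell(1,2) ba: {A}

Original NTs in T[1,2] deriving "ba": ["A"]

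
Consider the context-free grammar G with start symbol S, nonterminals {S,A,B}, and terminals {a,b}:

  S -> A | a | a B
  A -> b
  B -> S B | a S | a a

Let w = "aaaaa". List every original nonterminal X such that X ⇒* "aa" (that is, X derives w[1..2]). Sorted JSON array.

Convert to CNF:
  S -> T0 B | a | b
  A -> b
  B -> S B | T0 S | T0 T0
  T0 -> a

CYK table (by increasing span) — only the sub-triangle for w[1..2]:
  [1..1]={S,T0}  "a"  orig:{S}
  [2..2]={S,T0}  "a"  orig:{S}
  [1..2]={B}  "aa"

Original NTs in T[1,2] deriving "aa": ["B"]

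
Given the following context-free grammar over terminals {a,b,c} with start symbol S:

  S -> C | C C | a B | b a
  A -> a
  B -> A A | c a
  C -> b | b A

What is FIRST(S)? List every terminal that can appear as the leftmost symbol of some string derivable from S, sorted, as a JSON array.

FIRST iteration:
iter 1:
  A via A→a: +{a}
  B via B→A A: +{a}
  B via B→c a: +{c}
  C via C→b: +{b}
  S via S→C: +{b}
  S via S→a B: +{a}
  FIRST[S]={a,b}  FIRST[A]={a}  FIRST[B]={a,c}  FIRST[C]={b}
iter 2: done
  FIRST[S]={a,b}  FIRST[A]={a}  FIRST[B]={a,c}  FIRST[C]={b}

FIRST(S) = ["a", "b"]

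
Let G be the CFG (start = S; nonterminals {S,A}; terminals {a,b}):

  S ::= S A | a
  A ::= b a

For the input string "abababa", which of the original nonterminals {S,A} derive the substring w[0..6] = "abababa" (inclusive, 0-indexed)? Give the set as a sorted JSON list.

Convert to CNF:
  S -> S A | a
  A -> T0 T1
  T0 -> b
  T1 -> a

CYK table (by increasing span) — only the sub-triangle for w[0..6]:
  cell(0,0) a: {S,T1}  orig:{S}
  cell(1,1) b: {T0}  orig:{}
  cell(2,2) a: {S,T1}  orig:{S}
  cell(3,3) b: {T0}  orig:{}
  cell(4,4) a: {S,T1}  orig:{S}
  cell(5,5) b: {T0}  orig:{}
  cell(6,6) a: {S,T1}  orig:{S}
  cell(0,1) ab: ∅
  cell(1,2) ba: {A}
  cell(2,3) ab: ∅
  cell(3,4) ba: {A}
  cell(4,5) ab: ∅
  cell(5,6) ba: {A}
  cell(0,2) aba: {S}
  cell(1,3) bab: ∅
  cell(2,4) aba: {S}
  cell(3,5) bab: ∅
  cell(4,6) aba: {S}
  cell(0,3) abab: ∅
  cell(1,4) baba: ∅
  cell(2,5) abab: ∅
  cell(3,6) baba: ∅
  cell(0,4) ababa: {S}
  cell(1,5) babab: ∅
  cell(2,6) ababa: {S}
  cell(0,5) ababab: ∅
  cell(1,6) bababa: ∅
  cell(0,6) abababa: {S}

Original NTs in T[0,6] deriving "abababa": ["S"]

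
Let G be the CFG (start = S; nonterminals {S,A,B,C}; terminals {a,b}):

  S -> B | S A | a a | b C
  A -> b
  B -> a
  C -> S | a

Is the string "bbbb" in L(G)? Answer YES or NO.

Convert to CNF:
  S -> S A | T0 T0 | T1 C | a
  A -> b
  B -> a
  C -> S A | T0 T0 | T1 C | a
  T0 -> a
  T1 -> b

CYK table (by increasing span):
  [0..0]={A,T1}  "b"  orig:{A}
  [1..1]={A,T1}  "b"  orig:{A}
  [2..2]={A,T1}  "b"  orig:{A}
  [3..3]={A,T1}  "b"  orig:{A}
  [0..1]=∅  "bb"
  [1..2]=∅  "bb"
  [2..3]=∅  "bb"
  [0..2]=∅  "bbb"
  [1..3]=∅  "bbb"
  [0..3]=∅  "bbbb"

S ∉ T[0,3] ⇒ NO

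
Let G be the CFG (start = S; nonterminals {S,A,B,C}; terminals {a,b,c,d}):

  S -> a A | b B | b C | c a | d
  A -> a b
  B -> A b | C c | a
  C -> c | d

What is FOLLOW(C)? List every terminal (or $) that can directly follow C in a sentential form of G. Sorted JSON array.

Compute FIRST by fixpoint:
iter 1:
  A via A→a b: +{a}
  B via B→A b: +{a}
  C via C→c: +{c}
  C via C→d: +{d}
  S via S→a A: +{a}
  S via S→b B: +{b}
  S via S→c a: +{c}
  S via S→d: +{d}
  S: {a,b,c,d}  A: {a}  B: {a}  C: {c,d}
iter 2:
  B via B→C c: +{c,d}
  S: {a,b,c,d}  A: {a}  B: {a,c,d}  C: {c,d}
iter 3: (stable)
  S: {a,b,c,d}  A: {a}  B: {a,c,d}  C: {c,d}

FOLLOW sets:
seed FOLLOW(S) with $
pass 1:
  B→A b: FOLLOW(A) ⊇ FIRST(b) = {b}; new: +{b}
  B→C c: FOLLOW(C) ⊇ FIRST(c) = {c}; new: +{c}
  S→a A: FOLLOW(A) ⊇ FOLLOW(S) ⊇ {$}; new: +{$}
  S→b B: FOLLOW(B) ⊇ FOLLOW(S) ⊇ {$}; new: +{$}
  S→b C: FOLLOW(C) ⊇ FOLLOW(S) ⊇ {$}; new: +{$}
  FOLLOW(S)={$}  FOLLOW(A)={$,b}  FOLLOW(B)={$}  FOLLOW(C)={$,c}
pass 2: — fixpoint
  FOLLOW(S)={$}  FOLLOW(A)={$,b}  FOLLOW(B)={$}  FOLLOW(C)={$,c}

FOLLOW(C) = ["$", "c"]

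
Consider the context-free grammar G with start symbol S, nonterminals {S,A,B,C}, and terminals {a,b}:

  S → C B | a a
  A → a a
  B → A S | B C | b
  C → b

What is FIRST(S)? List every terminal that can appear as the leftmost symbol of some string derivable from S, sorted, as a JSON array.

FIRST sets, iterate to fixpoint:
pass 1:
  A via A→a a: +{a}
  B via B→A S: +{a}
  B via B→b: +{b}
  C via C→b: +{b}
  S via S→C B: +{b}
  S via S→a a: +{a}
  S: {a,b}  A: {a}  B: {a,b}  C: {b}
pass 2: (stable)
  S: {a,b}  A: {a}  B: {a,b}  C: {b}

FIRST(S) = ["a", "b"]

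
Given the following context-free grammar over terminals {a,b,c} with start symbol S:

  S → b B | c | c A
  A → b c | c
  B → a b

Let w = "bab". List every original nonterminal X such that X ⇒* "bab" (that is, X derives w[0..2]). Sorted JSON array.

CNF form of G:
  S -> T0 B | T1 A | c
  A -> T0 T1 | c
  B -> T2 T0
  T0 -> b
  T1 -> c
  T2 -> a

CYK table (by increasing span) (cells [i..j] with 0 ≤ i ≤ j ≤ 2 only):
  T[0,0] 'b' = {T0}  orig:{}
  T[1,1] 'a' = {T2}  orig:{}
  T[2,2] 'b' = {T0}  orig:{}
  T[0,1] 'ba' = ∅
  T[1,2] 'ab' = {B}
  T[0,2] 'bab' = {S}

Original NTs in T[0,2] deriving "bab": ["S"]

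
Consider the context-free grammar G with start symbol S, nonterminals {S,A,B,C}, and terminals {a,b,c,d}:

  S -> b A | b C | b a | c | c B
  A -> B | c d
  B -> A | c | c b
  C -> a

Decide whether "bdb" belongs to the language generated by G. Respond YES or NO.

Convert to CNF:
  S -> T0 B | T1 A | T1 C | T1 T3 | c
  A -> T0 T1 | T0 T2 | c
  B -> T0 T1 | T0 T2 | c
  C -> a
  T0 -> c
  T1 -> b
  T2 -> d
  T3 -> a

Fill CYK table bottom-up:
  cell(0,0) b: {T1}  orig:{}
  cell(1,1) d: {T2}  orig:{}
  cell(2,2) b: {T1}  orig:{}
  cell(0,1) bd: ∅
  cell(1,2) db: ∅
  cell(0,2) bdb: ∅

S ∉ T[0,2] ⇒ NO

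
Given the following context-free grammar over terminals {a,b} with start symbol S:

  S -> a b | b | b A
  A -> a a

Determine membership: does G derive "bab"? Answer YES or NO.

Convert to CNF:
  S -> T0 T1 | T1 A | b
  A -> T0 T0
  T0 -> a
  T1 -> b

Fill CYK table bottom-up:
  T[0,0] 'b' = {S,T1}  orig:{S}
  T[1,1] 'a' = {T0}  orig:{}
  T[2,2] 'b' = {S,T1}  orig:{S}
  T[0,1] 'ba' = ∅
  T[1,2] 'ab' = {S}
  T[0,2] 'bab' = ∅

S ∉ T[0,2] ⇒ NO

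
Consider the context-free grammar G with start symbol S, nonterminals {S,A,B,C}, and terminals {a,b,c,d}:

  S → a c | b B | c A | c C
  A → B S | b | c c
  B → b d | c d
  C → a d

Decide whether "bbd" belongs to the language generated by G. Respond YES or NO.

CNF form of G:
  S -> T0 A | T0 C | T1 B | T3 T0
  A -> B S | T0 T0 | b
  B -> T0 T2 | T1 T2
  C -> T3 T2
  T0 -> c
  T1 -> b
  T2 -> d
  T3 -> a

Fill CYK table bottom-up:
  cell(0,0) b: {A,T1}  orig:{A}
  cell(1,1) b: {A,T1}  orig:{A}
  cell(2,2) d: {T2}  orig:{}
  cell(0,1) bb: ∅
  cell(1,2) bd: {B}
  cell(0,2) bbd: {S}

S ∈ T[0,2] ⇒ YES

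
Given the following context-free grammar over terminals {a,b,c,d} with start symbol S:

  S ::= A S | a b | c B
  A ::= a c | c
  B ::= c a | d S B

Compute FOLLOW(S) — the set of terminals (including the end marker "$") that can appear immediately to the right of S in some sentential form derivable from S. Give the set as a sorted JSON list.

Compute FIRST by fixpoint:
round 1:
  A via A→a c: +{a}
  A via A→c: +{c}
  B via B→c a: +{c}
  B via B→d S B: +{d}
  S via S→A S: +{a,c}
  S: {a,c}  A: {a,c}  B: {c,d}
round 2: — fixpoint
  S: {a,c}  A: {a,c}  B: {c,d}

Compute FOLLOW by fixpoint:
initialize: $ ∈ FOLLOW(S)
iter 1:
  B→d S B: FOLLOW(S) ⊇ FIRST(B) = {c,d}; new: +{c,d}
  S→A S: FOLLOW(A) ⊇ FIRST(S) = {a,c}; new: +{a,c}
  S→c B: FOLLOW(B) ⊇ FOLLOW(S) ⊇ {$,c,d}; new: +{$,c,d}
  S: {$,c,d}  A: {a,c}  B: {$,c,d}
iter 2: — fixpoint
  S: {$,c,d}  A: {a,c}  B: {$,c,d}

FOLLOW(S) = ["$", "c", "d"]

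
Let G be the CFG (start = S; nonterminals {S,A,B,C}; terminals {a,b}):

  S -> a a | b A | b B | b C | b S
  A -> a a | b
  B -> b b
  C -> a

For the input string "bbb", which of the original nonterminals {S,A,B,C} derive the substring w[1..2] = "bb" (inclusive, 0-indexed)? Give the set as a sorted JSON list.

Convert to CNF:
  S -> T0 T0 | T1 A | T1 B | T1 C | T1 S
  A -> T0 T0 | b
  B -> T1 T1
  C -> a
  T0 -> a
  T1 -> b

Fill CYK table bottom-up, restricted to cells inside w[1..2]:
  T[1,1] 'b' = {A,T1}  orig:{A}
  T[2,2] 'b' = {A,T1}  orig:{A}
  T[1,2] 'bb' = {B,S}

Original NTs in T[1,2] deriving "bb": ["B", "S"]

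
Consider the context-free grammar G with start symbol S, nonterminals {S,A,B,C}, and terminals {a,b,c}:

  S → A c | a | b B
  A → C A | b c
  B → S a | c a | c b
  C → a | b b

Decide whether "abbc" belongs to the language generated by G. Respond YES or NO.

Convert to CNF:
  S -> A T1 | T0 B | a
  A -> C A | T0 T1
  B -> S T2 | T1 T0 | T1 T2
  C -> T0 T0 | a
  T0 -> b
  T1 -> c
  T2 -> a

CYK table (by increasing span):
  [0..0]={C,S,T2}  "a"  orig:{C,S}
  [1..1]={T0}  "b"  orig:{}
  [2..2]={T0}  "b"  orig:{}
  [3..3]={T1}  "c"  orig:{}
  [0..1]=∅  "ab"
  [1..2]={C}  "bb"
  [2..3]={A}  "bc"
  [0..2]=∅  "abb"
  [1..3]=∅  "bbc"
  [0..3]=∅  "abbc"

S ∉ T[0,3] ⇒ NO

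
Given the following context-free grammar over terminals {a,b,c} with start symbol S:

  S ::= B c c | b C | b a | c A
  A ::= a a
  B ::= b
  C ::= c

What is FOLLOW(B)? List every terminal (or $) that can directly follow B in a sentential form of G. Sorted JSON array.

FIRST iteration:
round 1:
  A via A→a a: +{a}
  B via B→b: +{b}
  C via C→c: +{c}
  S via S→B c c: +{b}
  S via S→c A: +{c}
  FIRST[S]={b,c}  FIRST[A]={a}  FIRST[B]={b}  FIRST[C]={c}
round 2: done
  FIRST[S]={b,c}  FIRST[A]={a}  FIRST[B]={b}  FIRST[C]={c}

Compute FOLLOW by fixpoint:
seed FOLLOW(S) with $
pass 1:
  S→B c c: FOLLOW(B) ⊇ FIRST(c) = {c}; new: +{c}
  S→b C: FOLLOW(C) ⊇ FOLLOW(S) ⊇ {$}; new: +{$}
  S→c A: FOLLOW(A) ⊇ FOLLOW(S) ⊇ {$}; new: +{$}
  S: {$}  A: {$}  B: {c}  C: {$}
pass 2: done
  S: {$}  A: {$}  B: {c}  C: {$}

FOLLOW(B) = ["c"]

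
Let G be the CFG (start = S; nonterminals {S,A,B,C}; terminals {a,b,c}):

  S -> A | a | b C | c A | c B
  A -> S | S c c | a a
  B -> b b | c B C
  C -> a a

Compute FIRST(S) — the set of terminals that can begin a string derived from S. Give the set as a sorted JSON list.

FIRST sets, iterate to fixpoint:
pass 1:
  A via A→a a: +{a}
  B via B→b b: +{b}
  B via B→c B C: +{c}
  C via C→a a: +{a}
  S via S→A: +{a}
  S via S→b C: +{b}
  S via S→c A: +{c}
  S: {a,b,c}  A: {a}  B: {b,c}  C: {a}
pass 2:
  A via A→S: +{b,c}
  S: {a,b,c}  A: {a,b,c}  B: {b,c}  C: {a}
pass 3: (stable)
  S: {a,b,c}  A: {a,b,c}  B: {b,c}  C: {a}

FIRST(S) = ["a", "b", "c"]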